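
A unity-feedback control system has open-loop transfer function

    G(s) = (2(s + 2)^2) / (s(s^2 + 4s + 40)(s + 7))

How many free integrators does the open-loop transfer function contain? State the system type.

Type 1

The denominator has 1 factor of s at the origin (free integrator), so this is a Type 1 system.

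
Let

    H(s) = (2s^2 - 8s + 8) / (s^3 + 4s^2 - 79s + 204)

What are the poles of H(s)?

The poles are the roots of the denominator s^3 + 4s^2 - 79s + 204 = 0.
Trying s = -12: the polynomial evaluates to 0, so (s + 12) is a factor.
Dividing out leaves s^2 - 8s + 17 = 0.
The quadratic formula then gives s = 4 ± 1j.

s = 4 ± j, -12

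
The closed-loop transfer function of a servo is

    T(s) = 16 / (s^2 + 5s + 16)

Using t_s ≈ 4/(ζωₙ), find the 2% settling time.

t_s ≈ 1.600 s

Comparing s^2 + 5s + 16 to s^2 + 2ζωₙs + ωₙ²: ωₙ = 4 rad/s and ζ = 5/(2·4) = 0.625.
ζωₙ = 5/2 = 2.5, so t_s ≈ 4/(ζωₙ) = 4/2.5 = 1.600 s.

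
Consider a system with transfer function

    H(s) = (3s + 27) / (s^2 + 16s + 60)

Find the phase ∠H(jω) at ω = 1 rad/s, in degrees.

At s = j1: numerator = 27 + j3, denominator = 59 + j16.
∠H = ∠num − ∠den = 6.3402° − (15.173°) = -8.833°.

∠H(j1) ≈ -8.833°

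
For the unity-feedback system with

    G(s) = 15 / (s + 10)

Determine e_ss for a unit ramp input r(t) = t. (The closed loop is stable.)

e_ss = ∞

G(s) has no poles at the origin.
This is a Type 0 system; Kv = lim_{s→0} s·G(s) = 0, so the steady-state error for a ramp input is infinite.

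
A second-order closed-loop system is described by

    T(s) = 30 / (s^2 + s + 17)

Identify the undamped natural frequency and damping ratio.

ωₙ ≈ 4.123 rad/s, ζ ≈ 0.1213

Compare the denominator to the standard form s^2 + 2ζωₙs + ωₙ².
ωₙ² = 17, so ωₙ = √17 ≈ 4.123 rad/s.
2ζωₙ = 1, so ζ = 1/(2·√17) ≈ 0.1213.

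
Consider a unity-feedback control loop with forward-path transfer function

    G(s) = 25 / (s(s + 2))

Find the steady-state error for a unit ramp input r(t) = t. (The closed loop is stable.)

e_ss = 0.08000

G(s) has one pole at the origin.
This is a Type 1 system. Kv = lim_{s→0} s·G(s) = 25/2.
e_ss = 1/Kv = 1/(25/2) = 2/25 ≈ 0.08000.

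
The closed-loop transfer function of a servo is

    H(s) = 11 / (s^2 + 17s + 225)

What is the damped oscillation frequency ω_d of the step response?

ω_d ≈ 12.36 rad/s

Comparing s^2 + 17s + 225 to s^2 + 2ζωₙs + ωₙ²: ωₙ = 15 rad/s and ζ = 17/(2·15) ≈ 0.5667.
ζωₙ = 17/2 = 8.5, so ω_d = ωₙ√(1−ζ²) = √(ωₙ² − (ζωₙ)²) = √(225 − 8.5²) = √152.75 ≈ 12.36 rad/s.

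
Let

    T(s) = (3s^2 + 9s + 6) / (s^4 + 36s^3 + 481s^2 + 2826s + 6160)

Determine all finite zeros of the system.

s = -1, -2

Set the numerator to zero: 3s^2 + 9s + 6 = 0, i.e. 3·(s^2 + 3s + 2) = 0.
Factoring: (s + 1)(s + 2) = 0.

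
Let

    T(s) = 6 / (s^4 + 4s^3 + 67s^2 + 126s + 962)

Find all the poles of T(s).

The poles are the roots of the denominator s^4 + 4s^3 + 67s^2 + 126s + 962 = 0.
No real roots exist; factor into two real quadratics: (s^2 + 2s + 26)(s^2 + 2s + 37) = 0.
Each quadratic gives a conjugate pair via the quadratic formula.

s = -1 + 5j, -1 - 5j, -1 + 6j, -1 - 6j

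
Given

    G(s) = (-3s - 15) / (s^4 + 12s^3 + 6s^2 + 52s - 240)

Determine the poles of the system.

The poles are the roots of the denominator s^4 + 12s^3 + 6s^2 + 52s - 240 = 0.
Trying s = -12: the polynomial evaluates to 0, so (s + 12) is a factor.
Dividing out leaves s^3 + 6s - 20 = 0.
This factors further as (s^2 + 2s + 10)(s - 2) = 0.

s = -1 + 3j, -1 - 3j, -12, 2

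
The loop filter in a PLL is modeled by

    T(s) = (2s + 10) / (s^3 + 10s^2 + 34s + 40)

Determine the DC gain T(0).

T(0) = 1/4 ≈ 0.2500

Set s = 0: T(0) = (10) / (40) = 1/4.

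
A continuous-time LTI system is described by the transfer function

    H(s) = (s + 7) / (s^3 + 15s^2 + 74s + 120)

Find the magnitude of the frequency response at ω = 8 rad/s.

Substitute s = j8: numerator = 7 + j8, denominator = -840 + j80.
|H(j8)| = |7 + j8| / |-840 + j80| = 10.630 / 843.80 ≈ 0.01260.

|H(j8)| ≈ 0.01260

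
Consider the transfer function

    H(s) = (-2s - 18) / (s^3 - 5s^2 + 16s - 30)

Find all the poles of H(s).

The poles are the roots of the denominator s^3 - 5s^2 + 16s - 30 = 0.
Trying s = 3: the polynomial evaluates to 0, so (s - 3) is a factor.
Dividing out leaves s^2 - 2s + 10 = 0.
The quadratic formula then gives s = 1 ± 3j.

s = 1 + 3j, 1 - 3j, 3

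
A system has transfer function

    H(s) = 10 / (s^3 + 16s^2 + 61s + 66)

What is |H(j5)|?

|H(j5)| ≈ 0.02636

Substitute s = j5: numerator = 10, denominator = -334 + j180.
|H(j5)| = |10| / |-334 + j180| = 10 / 379.42 ≈ 0.02636.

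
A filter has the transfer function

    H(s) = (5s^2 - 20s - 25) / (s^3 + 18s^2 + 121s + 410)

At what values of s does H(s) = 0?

s = 5, -1

Set the numerator to zero: 5s^2 - 20s - 25 = 0, i.e. 5·(s^2 - 4s - 5) = 0.
Factoring: (s - 5)(s + 1) = 0.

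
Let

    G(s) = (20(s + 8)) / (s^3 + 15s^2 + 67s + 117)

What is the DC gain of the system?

Set s = 0: G(0) = (160) / (117) = 160/117.

G(0) = 160/117 ≈ 1.368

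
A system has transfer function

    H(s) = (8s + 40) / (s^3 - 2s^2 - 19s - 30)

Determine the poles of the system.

The poles are the roots of the denominator s^3 - 2s^2 - 19s - 30 = 0.
Trying s = 6: the polynomial evaluates to 0, so (s - 6) is a factor.
Dividing out leaves s^2 + 4s + 5 = 0.
The quadratic formula then gives s = -2 ± 1j.

s = 6, -2 + j, -2 - j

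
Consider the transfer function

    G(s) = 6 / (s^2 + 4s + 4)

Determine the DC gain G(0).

Set s = 0: G(0) = (6) / (4) = 3/2.

G(0) = 3/2 ≈ 1.500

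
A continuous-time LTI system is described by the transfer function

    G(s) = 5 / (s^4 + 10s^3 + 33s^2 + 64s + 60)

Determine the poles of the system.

The poles are the roots of the denominator s^4 + 10s^3 + 33s^2 + 64s + 60 = 0.
Trying s = -2: the polynomial evaluates to 0, so (s + 2) is a factor.
Dividing out leaves s^3 + 8s^2 + 17s + 30 = 0.
This factors further as (s^2 + 2s + 5)(s + 6) = 0.

s = -1 + 2j, -1 - 2j, -2, -6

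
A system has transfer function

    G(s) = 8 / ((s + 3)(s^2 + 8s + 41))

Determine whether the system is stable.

stable

The poles can be read from the denominator factors: s = -3, -4 + 5j, -4 - 5j.
Since all poles lie strictly in the left half-plane, the system is stable.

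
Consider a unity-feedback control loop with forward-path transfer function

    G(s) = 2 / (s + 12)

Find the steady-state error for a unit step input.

e_ss = 0.8571

G(s) has no poles at the origin.
This is a Type 0 system. Kp = lim_{s→0} G(s) = 2/12 = 1/6.
e_ss = 1/(1 + Kp) = 1/(1 + 1/6) = 6/7 ≈ 0.8571.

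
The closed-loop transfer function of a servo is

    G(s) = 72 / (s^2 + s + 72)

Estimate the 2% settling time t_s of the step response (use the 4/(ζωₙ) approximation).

Comparing s^2 + s + 72 to s^2 + 2ζωₙs + ωₙ²: ωₙ = √72 ≈ 8.485 rad/s and ζ = 1/(2·√72) ≈ 0.05893.
ζωₙ = 1/2 = 0.5, so t_s ≈ 4/(ζωₙ) = 4/0.5 = 8 s.

t_s ≈ 8 s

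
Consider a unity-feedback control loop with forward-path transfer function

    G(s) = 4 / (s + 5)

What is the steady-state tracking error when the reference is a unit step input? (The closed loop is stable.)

G(s) has no poles at the origin.
This is a Type 0 system. Kp = lim_{s→0} G(s) = 4/5.
e_ss = 1/(1 + Kp) = 1/(1 + 4/5) = 5/9 ≈ 0.5556.

e_ss = 0.5556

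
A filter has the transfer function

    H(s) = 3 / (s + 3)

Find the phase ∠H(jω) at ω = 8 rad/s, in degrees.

At s = j8: numerator = 3, denominator = 3 + j8.
∠H = ∠num − ∠den = 0° − (69.444°) = -69.44°.

∠H(j8) ≈ -69.44°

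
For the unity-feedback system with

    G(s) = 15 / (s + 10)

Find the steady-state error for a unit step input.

e_ss = 0.4000

G(s) has no poles at the origin.
This is a Type 0 system. Kp = lim_{s→0} G(s) = 15/10 = 3/2.
e_ss = 1/(1 + Kp) = 1/(1 + 3/2) = 2/5 ≈ 0.4000.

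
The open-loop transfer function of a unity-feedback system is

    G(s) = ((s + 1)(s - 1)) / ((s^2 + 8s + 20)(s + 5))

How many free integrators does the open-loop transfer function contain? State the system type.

The denominator has no factor of s at the origin — no free integrator — so this is a Type 0 system.

Type 0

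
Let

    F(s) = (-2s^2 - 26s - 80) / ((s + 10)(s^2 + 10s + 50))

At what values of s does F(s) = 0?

s = -5, -8

Set the numerator to zero: -2s^2 - 26s - 80 = 0, i.e. -2·(s^2 + 13s + 40) = 0.
Factoring: (s + 5)(s + 8) = 0.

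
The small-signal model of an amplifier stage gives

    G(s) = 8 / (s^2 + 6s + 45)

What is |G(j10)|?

|G(j10)| ≈ 0.09829

Substitute s = j10: numerator = 8, denominator = -55 + j60.
|G(j10)| = |8| / |-55 + j60| = 8 / 81.394 ≈ 0.09829.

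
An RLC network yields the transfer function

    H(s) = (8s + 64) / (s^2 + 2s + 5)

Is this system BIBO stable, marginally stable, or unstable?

The denominator s^2 + 2s + 5 factors as (s^2 + 2s + 5), giving poles at s = -1 + 2j, -1 - 2j.
Since all poles lie strictly in the left half-plane, the system is stable.

stable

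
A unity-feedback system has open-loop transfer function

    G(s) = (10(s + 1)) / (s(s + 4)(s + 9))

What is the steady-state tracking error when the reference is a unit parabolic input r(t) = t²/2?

G(s) has one pole at the origin.
This is a Type 1 system; Ka = lim_{s→0} s^2·G(s) = 0, so the steady-state error for a parabola input is infinite.

e_ss = ∞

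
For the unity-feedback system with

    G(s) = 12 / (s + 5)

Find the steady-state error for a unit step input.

e_ss = 0.2941

G(s) has no poles at the origin.
This is a Type 0 system. Kp = lim_{s→0} G(s) = 12/5.
e_ss = 1/(1 + Kp) = 1/(1 + 12/5) = 5/17 ≈ 0.2941.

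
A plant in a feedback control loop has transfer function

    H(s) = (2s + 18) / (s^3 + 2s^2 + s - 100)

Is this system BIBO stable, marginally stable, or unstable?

unstable

The denominator s^3 + 2s^2 + s - 100 factors as (s^2 + 6s + 25)(s - 4), giving poles at s = -3 + 4j, -3 - 4j, 4.
Since the pole(s) at s = 4 lie in the right half-plane, the system is unstable.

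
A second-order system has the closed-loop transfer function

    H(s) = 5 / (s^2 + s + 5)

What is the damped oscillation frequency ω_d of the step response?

ω_d ≈ 2.179 rad/s

Comparing s^2 + s + 5 to s^2 + 2ζωₙs + ωₙ²: ωₙ = √5 ≈ 2.236 rad/s and ζ = 1/(2·√5) ≈ 0.2236.
ζωₙ = 1/2 = 0.5, so ω_d = ωₙ√(1−ζ²) = √(ωₙ² − (ζωₙ)²) = √(5 − 0.5²) = √4.75 ≈ 2.179 rad/s.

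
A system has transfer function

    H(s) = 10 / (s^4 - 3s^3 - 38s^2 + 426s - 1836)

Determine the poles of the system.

The poles are the roots of the denominator s^4 - 3s^3 - 38s^2 + 426s - 1836 = 0.
Trying s = -9: the polynomial evaluates to 0, so (s + 9) is a factor.
Dividing out leaves s^3 - 12s^2 + 70s - 204 = 0.
This factors further as (s^2 - 6s + 34)(s - 6) = 0.

s = -9, 3 ± 5j, 6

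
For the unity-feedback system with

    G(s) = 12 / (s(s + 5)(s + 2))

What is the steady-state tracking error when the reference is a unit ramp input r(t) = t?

G(s) has one pole at the origin.
This is a Type 1 system. Kv = lim_{s→0} s·G(s) = 12/10 = 6/5.
e_ss = 1/Kv = 1/(6/5) = 5/6 ≈ 0.8333.

e_ss = 0.8333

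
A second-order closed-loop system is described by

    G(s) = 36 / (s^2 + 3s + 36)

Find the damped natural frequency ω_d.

ω_d ≈ 5.809 rad/s

Comparing s^2 + 3s + 36 to s^2 + 2ζωₙs + ωₙ²: ωₙ = 6 rad/s and ζ = 3/(2·6) = 0.25.
ζωₙ = 3/2 = 1.5, so ω_d = ωₙ√(1−ζ²) = √(ωₙ² − (ζωₙ)²) = √(36 − 1.5²) = √33.75 ≈ 5.809 rad/s.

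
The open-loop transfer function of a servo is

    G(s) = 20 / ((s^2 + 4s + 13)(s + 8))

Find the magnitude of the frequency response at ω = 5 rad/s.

|G(j5)| ≈ 0.09089

Substitute s = j5: numerator = 20, denominator = -196 + j100.
|G(j5)| = |20| / |-196 + j100| = 20 / 220.04 ≈ 0.09089.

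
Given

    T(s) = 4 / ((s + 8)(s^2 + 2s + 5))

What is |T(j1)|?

Substitute s = j1: numerator = 4, denominator = 30 + j20.
|T(j1)| = |4| / |30 + j20| = 4 / 36.056 ≈ 0.1109.

|T(j1)| ≈ 0.1109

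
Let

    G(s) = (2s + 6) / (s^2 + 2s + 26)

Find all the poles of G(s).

s = -1 ± 5j

The poles are the roots of the denominator s^2 + 2s + 26 = 0.
Using the quadratic formula: s = (-2 ± √(-100))/2 = -1 ± 5j.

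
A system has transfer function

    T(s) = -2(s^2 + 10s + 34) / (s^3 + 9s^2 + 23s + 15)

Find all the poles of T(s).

The poles are the roots of the denominator s^3 + 9s^2 + 23s + 15 = 0.
Trying s = -1: the polynomial evaluates to 0, so (s + 1) is a factor.
Dividing out leaves s^2 + 8s + 15 = 0.
Factoring the quadratic: (s + 3)(s + 5) = 0.

s = -1, -3, -5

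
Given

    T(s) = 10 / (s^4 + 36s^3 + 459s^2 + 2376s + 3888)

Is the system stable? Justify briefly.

stable

The denominator s^4 + 36s^3 + 459s^2 + 2376s + 3888 factors as (s + 12)^2(s + 3)(s + 9), giving poles at s = -12, -12, -3, -9.
Since all poles lie strictly in the left half-plane, the system is stable.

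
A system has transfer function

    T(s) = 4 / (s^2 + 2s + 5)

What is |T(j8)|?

|T(j8)| ≈ 0.06543

Substitute s = j8: numerator = 4, denominator = -59 + j16.
|T(j8)| = |4| / |-59 + j16| = 4 / 61.131 ≈ 0.06543.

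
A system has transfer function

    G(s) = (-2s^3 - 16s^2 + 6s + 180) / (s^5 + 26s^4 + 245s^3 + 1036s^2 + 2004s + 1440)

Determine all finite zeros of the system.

s = 3, -6, -5

Set the numerator to zero: -2s^3 - 16s^2 + 6s + 180 = 0, i.e. -2·(s^3 + 8s^2 - 3s - 90) = 0.
Factoring: (s - 3)(s + 6)(s + 5) = 0.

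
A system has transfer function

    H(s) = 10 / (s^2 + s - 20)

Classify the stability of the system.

unstable

The denominator s^2 + s - 20 factors as (s - 4)(s + 5), giving poles at s = 4, -5.
Since the pole(s) at s = 4 lie in the right half-plane, the system is unstable.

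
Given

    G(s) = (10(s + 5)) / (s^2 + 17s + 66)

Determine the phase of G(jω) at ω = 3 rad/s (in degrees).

∠G(j3) ≈ -10.86°

At s = j3: numerator = 50 + j30, denominator = 57 + j51.
∠G = ∠num − ∠den = 30.964° − (41.820°) = -10.86°.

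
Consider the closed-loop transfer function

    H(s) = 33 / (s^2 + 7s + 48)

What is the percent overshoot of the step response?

%OS ≈ 15.9%

Comparing s^2 + 7s + 48 to s^2 + 2ζωₙs + ωₙ²: ωₙ = √48 ≈ 6.928 rad/s and ζ = 7/(2·√48) ≈ 0.5052.
%OS = 100·exp(−πζ/√(1−ζ²)) = 100·exp(−π·0.5052/√(1−0.5052²)) ≈ 15.9%.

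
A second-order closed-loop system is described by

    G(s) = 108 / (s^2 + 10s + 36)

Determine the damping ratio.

Compare the denominator to the standard form s^2 + 2ζωₙs + ωₙ².
ωₙ² = 36, so ωₙ = 6 rad/s.
2ζωₙ = 10, so ζ = 10/(2·6) ≈ 0.8333.

ζ ≈ 0.8333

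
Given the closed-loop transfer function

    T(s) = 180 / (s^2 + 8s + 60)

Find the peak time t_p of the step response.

Comparing s^2 + 8s + 60 to s^2 + 2ζωₙs + ωₙ²: ωₙ = √60 ≈ 7.746 rad/s and ζ = 8/(2·√60) ≈ 0.5164.
ζωₙ = 8/2 = 4, so ω_d = ωₙ√(1−ζ²) = √(ωₙ² − (ζωₙ)²) = √(60 − 4²) = √44 ≈ 6.633 rad/s.
t_p = π/ω_d = π/6.633 ≈ 0.4736 s.

t_p ≈ 0.4736 s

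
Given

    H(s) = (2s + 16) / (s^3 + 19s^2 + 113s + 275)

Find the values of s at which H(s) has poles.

The poles are the roots of the denominator s^3 + 19s^2 + 113s + 275 = 0.
Trying s = -11: the polynomial evaluates to 0, so (s + 11) is a factor.
Dividing out leaves s^2 + 8s + 25 = 0.
The quadratic formula then gives s = -4 ± 3j.

s = -4 + 3j, -4 - 3j, -11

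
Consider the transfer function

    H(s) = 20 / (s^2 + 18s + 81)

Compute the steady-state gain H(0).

H(0) = 20/81 ≈ 0.2469

Set s = 0: H(0) = (20) / (81) = 20/81.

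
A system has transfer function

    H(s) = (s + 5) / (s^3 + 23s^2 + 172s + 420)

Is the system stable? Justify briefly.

stable

The denominator s^3 + 23s^2 + 172s + 420 factors as (s + 7)(s + 10)(s + 6), giving poles at s = -7, -10, -6.
Since all poles lie strictly in the left half-plane, the system is stable.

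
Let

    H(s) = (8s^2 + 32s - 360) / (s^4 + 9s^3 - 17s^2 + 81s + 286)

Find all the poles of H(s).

s = 2 ± 3j, -2, -11

The poles are the roots of the denominator s^4 + 9s^3 - 17s^2 + 81s + 286 = 0.
Trying s = -2: the polynomial evaluates to 0, so (s + 2) is a factor.
Dividing out leaves s^3 + 7s^2 - 31s + 143 = 0.
This factors further as (s^2 - 4s + 13)(s + 11) = 0.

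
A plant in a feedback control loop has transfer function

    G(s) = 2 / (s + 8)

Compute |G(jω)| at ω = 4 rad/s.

Substitute s = j4: numerator = 2, denominator = 8 + j4.
|G(j4)| = |2| / |8 + j4| = 2 / 8.9443 ≈ 0.2236.

|G(j4)| ≈ 0.2236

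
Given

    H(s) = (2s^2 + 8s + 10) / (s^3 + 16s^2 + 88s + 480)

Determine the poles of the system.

The poles are the roots of the denominator s^3 + 16s^2 + 88s + 480 = 0.
Trying s = -12: the polynomial evaluates to 0, so (s + 12) is a factor.
Dividing out leaves s^2 + 4s + 40 = 0.
The quadratic formula then gives s = -2 ± 6j.

s = -12, -2 ± 6j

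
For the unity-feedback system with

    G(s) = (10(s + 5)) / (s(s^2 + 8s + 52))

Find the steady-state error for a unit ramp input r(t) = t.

G(s) has one pole at the origin.
This is a Type 1 system. Kv = lim_{s→0} s·G(s) = 50/52 = 25/26.
e_ss = 1/Kv = 1/(25/26) = 26/25 ≈ 1.040.

e_ss = 1.040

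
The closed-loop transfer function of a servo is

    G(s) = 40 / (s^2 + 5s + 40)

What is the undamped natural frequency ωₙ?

Compare the denominator to the standard form s^2 + 2ζωₙs + ωₙ².
ωₙ² = 40, so ωₙ = √40 ≈ 6.325 rad/s.

ωₙ ≈ 6.325 rad/s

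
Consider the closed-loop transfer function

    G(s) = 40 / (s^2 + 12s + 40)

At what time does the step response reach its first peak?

Comparing s^2 + 12s + 40 to s^2 + 2ζωₙs + ωₙ²: ωₙ = √40 ≈ 6.325 rad/s and ζ = 12/(2·√40) ≈ 0.9487.
ζωₙ = 12/2 = 6, so ω_d = ωₙ√(1−ζ²) = √(ωₙ² − (ζωₙ)²) = √(40 − 6²) = √4 = 2 rad/s.
t_p = π/ω_d = π/2 ≈ 1.571 s.

t_p ≈ 1.571 s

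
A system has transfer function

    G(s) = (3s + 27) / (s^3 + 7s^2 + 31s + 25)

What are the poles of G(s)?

The poles are the roots of the denominator s^3 + 7s^2 + 31s + 25 = 0.
Trying s = -1: the polynomial evaluates to 0, so (s + 1) is a factor.
Dividing out leaves s^2 + 6s + 25 = 0.
The quadratic formula then gives s = -3 ± 4j.

s = -3 ± 4j, -1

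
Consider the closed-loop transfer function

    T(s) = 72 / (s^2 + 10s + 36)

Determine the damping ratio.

ζ ≈ 0.8333

Compare the denominator to the standard form s^2 + 2ζωₙs + ωₙ².
ωₙ² = 36, so ωₙ = 6 rad/s.
2ζωₙ = 10, so ζ = 10/(2·6) ≈ 0.8333.
With ζ = 0.8333 the response is underdamped.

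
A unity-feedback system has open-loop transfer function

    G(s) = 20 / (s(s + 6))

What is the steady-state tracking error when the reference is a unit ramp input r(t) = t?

e_ss = 0.3000

G(s) has one pole at the origin.
This is a Type 1 system. Kv = lim_{s→0} s·G(s) = 20/6 = 10/3.
e_ss = 1/Kv = 1/(10/3) = 3/10 ≈ 0.3000.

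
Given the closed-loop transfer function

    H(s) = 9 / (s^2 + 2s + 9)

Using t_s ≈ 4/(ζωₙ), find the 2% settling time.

Comparing s^2 + 2s + 9 to s^2 + 2ζωₙs + ωₙ²: ωₙ = 3 rad/s and ζ = 2/(2·3) ≈ 0.3333.
ζωₙ = 2/2 = 1, so t_s ≈ 4/(ζωₙ) = 4/1 = 4 s.

t_s ≈ 4 s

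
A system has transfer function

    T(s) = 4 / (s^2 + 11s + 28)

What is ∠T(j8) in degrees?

At s = j8: numerator = 4, denominator = -36 + j88.
∠T = ∠num − ∠den = 0° − (112.25°) = -112.2°.

∠T(j8) ≈ -112.2°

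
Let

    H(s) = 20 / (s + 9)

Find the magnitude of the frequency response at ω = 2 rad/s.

Substitute s = j2: numerator = 20, denominator = 9 + j2.
|H(j2)| = |20| / |9 + j2| = 20 / 9.2195 ≈ 2.169.

|H(j2)| ≈ 2.169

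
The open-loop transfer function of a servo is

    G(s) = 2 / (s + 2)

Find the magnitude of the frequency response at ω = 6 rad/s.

|G(j6)| ≈ 0.3162

Substitute s = j6: numerator = 2, denominator = 2 + j6.
|G(j6)| = |2| / |2 + j6| = 2 / 6.3246 ≈ 0.3162.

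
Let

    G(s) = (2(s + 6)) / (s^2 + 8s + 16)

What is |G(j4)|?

|G(j4)| ≈ 0.4507

Substitute s = j4: numerator = 12 + j8, denominator = j32.
|G(j4)| = |12 + j8| / |j32| = 14.422 / 32 ≈ 0.4507.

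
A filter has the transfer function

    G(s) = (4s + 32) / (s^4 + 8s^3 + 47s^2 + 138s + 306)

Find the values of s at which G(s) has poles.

The poles are the roots of the denominator s^4 + 8s^3 + 47s^2 + 138s + 306 = 0.
No real roots exist; factor into two real quadratics: (s^2 + 6s + 18)(s^2 + 2s + 17) = 0.
Each quadratic gives a conjugate pair via the quadratic formula.

s = -3 + 3j, -3 - 3j, -1 + 4j, -1 - 4j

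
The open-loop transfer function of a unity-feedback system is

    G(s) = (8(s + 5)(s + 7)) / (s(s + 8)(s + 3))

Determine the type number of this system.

Type 1

The denominator has 1 factor of s at the origin (free integrator), so this is a Type 1 system.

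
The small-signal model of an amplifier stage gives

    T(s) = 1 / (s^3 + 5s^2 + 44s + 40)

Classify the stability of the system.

stable

The denominator s^3 + 5s^2 + 44s + 40 factors as (s + 1)(s^2 + 4s + 40), giving poles at s = -1, -2 + 6j, -2 - 6j.
Since all poles lie strictly in the left half-plane, the system is stable.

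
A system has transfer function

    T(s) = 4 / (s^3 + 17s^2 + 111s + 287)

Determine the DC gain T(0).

T(0) = 4/287 ≈ 0.01394

Set s = 0: T(0) = (4) / (287) = 4/287.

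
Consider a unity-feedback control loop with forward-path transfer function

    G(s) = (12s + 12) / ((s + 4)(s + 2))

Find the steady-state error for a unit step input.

e_ss = 0.4000

G(s) has no poles at the origin.
This is a Type 0 system. Kp = lim_{s→0} G(s) = 12/8 = 3/2.
e_ss = 1/(1 + Kp) = 1/(1 + 3/2) = 2/5 ≈ 0.4000.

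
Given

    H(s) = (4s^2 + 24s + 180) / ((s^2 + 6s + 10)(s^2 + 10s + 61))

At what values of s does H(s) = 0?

s = -3 ± 6j

Set the numerator to zero: 4s^2 + 24s + 180 = 0, i.e. 4·(s^2 + 6s + 45) = 0.
Factoring: (s^2 + 6s + 45) = 0.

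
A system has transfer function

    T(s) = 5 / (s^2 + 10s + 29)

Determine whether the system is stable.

stable

The denominator s^2 + 10s + 29 factors as (s^2 + 10s + 29), giving poles at s = -5 ± 2j.
Since all poles lie strictly in the left half-plane, the system is stable.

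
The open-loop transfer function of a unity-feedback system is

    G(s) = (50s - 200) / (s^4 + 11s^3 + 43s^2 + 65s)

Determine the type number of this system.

Factor s from the denominator: s^4 + 11s^3 + 43s^2 + 65s = s·(s^3 + 11s^2 + 43s + 65).
There is 1 pole at the origin, so the system is Type 1.

Type 1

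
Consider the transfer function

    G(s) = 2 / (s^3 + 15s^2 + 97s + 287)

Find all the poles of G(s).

s = -4 ± 5j, -7

The poles are the roots of the denominator s^3 + 15s^2 + 97s + 287 = 0.
Trying s = -7: the polynomial evaluates to 0, so (s + 7) is a factor.
Dividing out leaves s^2 + 8s + 41 = 0.
The quadratic formula then gives s = -4 ± 5j.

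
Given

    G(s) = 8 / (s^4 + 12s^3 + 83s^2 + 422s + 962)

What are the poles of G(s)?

The poles are the roots of the denominator s^4 + 12s^3 + 83s^2 + 422s + 962 = 0.
No real roots exist; factor into two real quadratics: (s^2 + 10s + 26)(s^2 + 2s + 37) = 0.
Each quadratic gives a conjugate pair via the quadratic formula.

s = -5 ± j, -1 ± 6j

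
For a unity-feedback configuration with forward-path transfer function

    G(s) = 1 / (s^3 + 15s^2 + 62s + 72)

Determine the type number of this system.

The denominator has no factor of s at the origin — no free integrator — so this is a Type 0 system.

Type 0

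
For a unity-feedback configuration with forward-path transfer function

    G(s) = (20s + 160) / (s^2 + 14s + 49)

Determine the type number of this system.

The denominator has no factor of s at the origin — no free integrator — so this is a Type 0 system.

Type 0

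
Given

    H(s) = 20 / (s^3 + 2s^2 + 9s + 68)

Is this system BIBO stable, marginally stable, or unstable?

unstable

The denominator s^3 + 2s^2 + 9s + 68 factors as (s + 4)(s^2 - 2s + 17), giving poles at s = -4, 1 + 4j, 1 - 4j.
Since the pole(s) at s = 1 + 4j, 1 - 4j lie in the right half-plane, the system is unstable.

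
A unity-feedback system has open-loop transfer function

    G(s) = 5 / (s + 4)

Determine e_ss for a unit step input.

G(s) has no poles at the origin.
This is a Type 0 system. Kp = lim_{s→0} G(s) = 5/4.
e_ss = 1/(1 + Kp) = 1/(1 + 5/4) = 4/9 ≈ 0.4444.

e_ss = 0.4444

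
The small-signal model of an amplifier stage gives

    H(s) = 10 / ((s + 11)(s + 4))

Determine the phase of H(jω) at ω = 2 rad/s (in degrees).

At s = j2: numerator = 10, denominator = 40 + j30.
∠H = ∠num − ∠den = 0° − (36.870°) = -36.87°.

∠H(j2) ≈ -36.87°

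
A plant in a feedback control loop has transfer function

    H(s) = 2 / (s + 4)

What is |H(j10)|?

Substitute s = j10: numerator = 2, denominator = 4 + j10.
|H(j10)| = |2| / |4 + j10| = 2 / 10.770 ≈ 0.1857.

|H(j10)| ≈ 0.1857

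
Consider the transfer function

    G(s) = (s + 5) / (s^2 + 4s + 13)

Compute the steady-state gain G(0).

Set s = 0: G(0) = (5) / (13) = 5/13.

G(0) = 5/13 ≈ 0.3846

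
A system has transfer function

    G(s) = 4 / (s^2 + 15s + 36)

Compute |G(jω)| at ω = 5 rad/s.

|G(j5)| ≈ 0.05277

Substitute s = j5: numerator = 4, denominator = 11 + j75.
|G(j5)| = |4| / |11 + j75| = 4 / 75.802 ≈ 0.05277.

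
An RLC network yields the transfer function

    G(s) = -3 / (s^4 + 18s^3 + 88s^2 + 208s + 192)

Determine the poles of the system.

The poles are the roots of the denominator s^4 + 18s^3 + 88s^2 + 208s + 192 = 0.
Trying s = -2: the polynomial evaluates to 0, so (s + 2) is a factor.
Dividing out leaves s^3 + 16s^2 + 56s + 96 = 0.
This factors further as (s^2 + 4s + 8)(s + 12) = 0.

s = -2 + 2j, -2 - 2j, -2, -12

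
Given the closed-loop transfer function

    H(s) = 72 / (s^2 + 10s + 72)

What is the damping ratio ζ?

ζ ≈ 0.5893

Compare the denominator to the standard form s^2 + 2ζωₙs + ωₙ².
ωₙ² = 72, so ωₙ = √72 ≈ 8.485 rad/s.
2ζωₙ = 10, so ζ = 10/(2·√72) ≈ 0.5893.
With ζ = 0.5893 the response is underdamped.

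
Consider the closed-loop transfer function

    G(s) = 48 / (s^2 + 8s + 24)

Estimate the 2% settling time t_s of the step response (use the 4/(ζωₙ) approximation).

Comparing s^2 + 8s + 24 to s^2 + 2ζωₙs + ωₙ²: ωₙ = √24 ≈ 4.899 rad/s and ζ = 8/(2·√24) ≈ 0.8165.
ζωₙ = 8/2 = 4, so t_s ≈ 4/(ζωₙ) = 4/4 = 1 s.

t_s ≈ 1 s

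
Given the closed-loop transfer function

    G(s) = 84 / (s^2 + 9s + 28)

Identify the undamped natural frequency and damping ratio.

Compare the denominator to the standard form s^2 + 2ζωₙs + ωₙ².
ωₙ² = 28, so ωₙ = √28 ≈ 5.292 rad/s.
2ζωₙ = 9, so ζ = 9/(2·√28) ≈ 0.8504.

ωₙ ≈ 5.292 rad/s, ζ ≈ 0.8504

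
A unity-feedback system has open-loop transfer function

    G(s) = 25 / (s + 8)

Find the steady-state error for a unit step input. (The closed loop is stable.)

G(s) has no poles at the origin.
This is a Type 0 system. Kp = lim_{s→0} G(s) = 25/8.
e_ss = 1/(1 + Kp) = 1/(1 + 25/8) = 8/33 ≈ 0.2424.

e_ss = 0.2424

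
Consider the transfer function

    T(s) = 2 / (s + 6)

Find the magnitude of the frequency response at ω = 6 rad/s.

|T(j6)| ≈ 0.2357

Substitute s = j6: numerator = 2, denominator = 6 + j6.
|T(j6)| = |2| / |6 + j6| = 2 / 8.4853 ≈ 0.2357.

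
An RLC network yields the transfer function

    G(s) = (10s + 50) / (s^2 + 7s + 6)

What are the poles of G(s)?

The poles are the roots of the denominator s^2 + 7s + 6 = 0.
Factoring: (s + 1)(s + 6) = 0, so s = -1 and s = -6.

s = -1, -6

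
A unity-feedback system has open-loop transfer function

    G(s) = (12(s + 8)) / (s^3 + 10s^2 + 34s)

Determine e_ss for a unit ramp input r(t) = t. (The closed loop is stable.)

e_ss = 0.3542

G(s) has one pole at the origin.
This is a Type 1 system. Kv = lim_{s→0} s·G(s) = 96/34 = 48/17.
e_ss = 1/Kv = 1/(48/17) = 17/48 ≈ 0.3542.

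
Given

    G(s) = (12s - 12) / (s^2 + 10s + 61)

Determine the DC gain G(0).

G(0) = -12/61 ≈ -0.1967

Set s = 0: G(0) = (-12) / (61) = -12/61.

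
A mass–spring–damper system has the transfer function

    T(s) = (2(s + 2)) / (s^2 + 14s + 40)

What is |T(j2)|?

Substitute s = j2: numerator = 4 + j4, denominator = 36 + j28.
|T(j2)| = |4 + j4| / |36 + j28| = 5.6569 / 45.607 ≈ 0.1240.

|T(j2)| ≈ 0.1240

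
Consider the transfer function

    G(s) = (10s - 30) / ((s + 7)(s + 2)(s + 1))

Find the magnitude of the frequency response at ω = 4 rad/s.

|G(j4)| ≈ 0.3363

Substitute s = j4: numerator = -30 + j40, denominator = -146 + j28.
|G(j4)| = |-30 + j40| / |-146 + j28| = 50 / 148.66 ≈ 0.3363.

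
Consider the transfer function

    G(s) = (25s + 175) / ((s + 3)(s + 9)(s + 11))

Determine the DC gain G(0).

Set s = 0: G(0) = (175) / (297) = 175/297.

G(0) = 175/297 ≈ 0.5892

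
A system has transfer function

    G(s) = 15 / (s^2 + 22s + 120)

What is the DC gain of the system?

Set s = 0: G(0) = (15) / (120) = 1/8.

G(0) = 1/8 ≈ 0.1250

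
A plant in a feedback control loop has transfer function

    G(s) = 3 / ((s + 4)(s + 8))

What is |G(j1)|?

|G(j1)| ≈ 0.09025

Substitute s = j1: numerator = 3, denominator = 31 + j12.
|G(j1)| = |3| / |31 + j12| = 3 / 33.242 ≈ 0.09025.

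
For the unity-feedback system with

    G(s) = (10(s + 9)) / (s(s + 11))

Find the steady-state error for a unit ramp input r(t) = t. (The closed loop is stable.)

e_ss = 0.1222

G(s) has one pole at the origin.
This is a Type 1 system. Kv = lim_{s→0} s·G(s) = 90/11.
e_ss = 1/Kv = 1/(90/11) = 11/90 ≈ 0.1222.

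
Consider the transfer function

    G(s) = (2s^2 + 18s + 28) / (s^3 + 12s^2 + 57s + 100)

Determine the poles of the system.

The poles are the roots of the denominator s^3 + 12s^2 + 57s + 100 = 0.
Trying s = -4: the polynomial evaluates to 0, so (s + 4) is a factor.
Dividing out leaves s^2 + 8s + 25 = 0.
The quadratic formula then gives s = -4 ± 3j.

s = -4 ± 3j, -4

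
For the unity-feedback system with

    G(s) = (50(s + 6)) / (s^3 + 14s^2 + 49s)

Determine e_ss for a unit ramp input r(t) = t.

G(s) has one pole at the origin.
This is a Type 1 system. Kv = lim_{s→0} s·G(s) = 300/49.
e_ss = 1/Kv = 1/(300/49) = 49/300 ≈ 0.1633.

e_ss = 0.1633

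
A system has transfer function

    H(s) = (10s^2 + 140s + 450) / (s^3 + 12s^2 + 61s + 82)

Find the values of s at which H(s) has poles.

s = -5 + 4j, -5 - 4j, -2

The poles are the roots of the denominator s^3 + 12s^2 + 61s + 82 = 0.
Trying s = -2: the polynomial evaluates to 0, so (s + 2) is a factor.
Dividing out leaves s^2 + 10s + 41 = 0.
The quadratic formula then gives s = -5 ± 4j.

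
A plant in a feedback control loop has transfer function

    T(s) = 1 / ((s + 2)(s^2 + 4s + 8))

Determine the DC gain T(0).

At s = 0 each factor (s + a) contributes a and each (s^2 + bs + c) contributes c.
T(0) = 1·1 / ((2) · (8)) = 1/16 = 1/16.

T(0) = 1/16 ≈ 0.06250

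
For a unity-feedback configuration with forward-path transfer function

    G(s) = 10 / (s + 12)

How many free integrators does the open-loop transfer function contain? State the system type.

The denominator has no factor of s at the origin — no free integrator — so this is a Type 0 system.

Type 0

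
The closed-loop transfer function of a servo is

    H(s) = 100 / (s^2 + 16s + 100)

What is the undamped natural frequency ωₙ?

ωₙ = 10 rad/s

Compare the denominator to the standard form s^2 + 2ζωₙs + ωₙ².
ωₙ² = 100, so ωₙ = 10 rad/s.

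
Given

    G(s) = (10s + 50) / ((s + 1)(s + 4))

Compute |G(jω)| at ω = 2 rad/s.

Substitute s = j2: numerator = 50 + j20, denominator = j10.
|G(j2)| = |50 + j20| / |j10| = 53.852 / 10 ≈ 5.385.

|G(j2)| ≈ 5.385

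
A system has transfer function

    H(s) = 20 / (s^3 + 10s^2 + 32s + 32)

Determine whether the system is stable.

stable

The denominator s^3 + 10s^2 + 32s + 32 factors as (s + 2)(s + 4)^2, giving poles at s = -2, -4, -4.
Since all poles lie strictly in the left half-plane, the system is stable.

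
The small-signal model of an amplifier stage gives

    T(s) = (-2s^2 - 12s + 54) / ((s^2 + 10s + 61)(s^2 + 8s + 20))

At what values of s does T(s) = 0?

s = -9, 3

Set the numerator to zero: -2s^2 - 12s + 54 = 0, i.e. -2·(s^2 + 6s - 27) = 0.
Factoring: (s + 9)(s - 3) = 0.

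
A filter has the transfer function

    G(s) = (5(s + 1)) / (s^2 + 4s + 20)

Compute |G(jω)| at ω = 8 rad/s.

Substitute s = j8: numerator = 5 + j40, denominator = -44 + j32.
|G(j8)| = |5 + j40| / |-44 + j32| = 40.311 / 54.406 ≈ 0.7409.

|G(j8)| ≈ 0.7409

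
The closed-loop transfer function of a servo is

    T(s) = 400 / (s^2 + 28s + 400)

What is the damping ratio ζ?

ζ = 0.7

Compare the denominator to the standard form s^2 + 2ζωₙs + ωₙ².
ωₙ² = 400, so ωₙ = 20 rad/s.
2ζωₙ = 28, so ζ = 28/(2·20) = 0.7.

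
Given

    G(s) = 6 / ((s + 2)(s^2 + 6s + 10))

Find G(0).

Set s = 0: G(0) = (6) / (20) = 3/10.

G(0) = 3/10 ≈ 0.3000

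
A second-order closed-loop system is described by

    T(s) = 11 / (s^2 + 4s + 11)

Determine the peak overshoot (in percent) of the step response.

%OS ≈ 9.30%

Comparing s^2 + 4s + 11 to s^2 + 2ζωₙs + ωₙ²: ωₙ = √11 ≈ 3.317 rad/s and ζ = 4/(2·√11) ≈ 0.6030.
%OS = 100·exp(−πζ/√(1−ζ²)) = 100·exp(−π·0.6030/√(1−0.6030²)) ≈ 9.30%.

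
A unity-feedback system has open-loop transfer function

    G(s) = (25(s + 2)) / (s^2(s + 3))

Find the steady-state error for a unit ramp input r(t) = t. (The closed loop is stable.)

G(s) has 2 poles at the origin.
This is a Type 2 system; for a ramp input the steady-state error is zero.

e_ss = 0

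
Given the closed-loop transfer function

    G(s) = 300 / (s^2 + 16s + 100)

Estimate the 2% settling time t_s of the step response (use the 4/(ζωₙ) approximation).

t_s ≈ 0.5000 s

Comparing s^2 + 16s + 100 to s^2 + 2ζωₙs + ωₙ²: ωₙ = 10 rad/s and ζ = 16/(2·10) = 0.8.
ζωₙ = 16/2 = 8, so t_s ≈ 4/(ζωₙ) = 4/8 = 0.5000 s.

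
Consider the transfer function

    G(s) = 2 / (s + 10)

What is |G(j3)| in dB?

|G(j3)|_dB ≈ -14.4 dB

Substitute s = j3: numerator = 2, denominator = 10 + j3.
|G(j3)| = |2| / |10 + j3| = 2 / 10.440 ≈ 0.1916.
In decibels: 20·log₁₀(0.1916) ≈ -14.4 dB.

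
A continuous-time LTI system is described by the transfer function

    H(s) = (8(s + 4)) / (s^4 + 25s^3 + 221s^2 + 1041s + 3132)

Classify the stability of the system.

The denominator s^4 + 25s^3 + 221s^2 + 1041s + 3132 factors as (s^2 + 4s + 29)(s + 9)(s + 12), giving poles at s = -2 ± 5j, -9, -12.
Since all poles lie strictly in the left half-plane, the system is stable.

stable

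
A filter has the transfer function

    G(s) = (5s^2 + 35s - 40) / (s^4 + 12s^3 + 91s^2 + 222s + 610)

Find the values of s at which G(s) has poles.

s = -5 ± 6j, -1 ± 3j

The poles are the roots of the denominator s^4 + 12s^3 + 91s^2 + 222s + 610 = 0.
No real roots exist; factor into two real quadratics: (s^2 + 10s + 61)(s^2 + 2s + 10) = 0.
Each quadratic gives a conjugate pair via the quadratic formula.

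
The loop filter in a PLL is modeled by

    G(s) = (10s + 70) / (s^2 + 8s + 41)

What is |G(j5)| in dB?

|G(j5)|_dB ≈ 6.01 dB

Substitute s = j5: numerator = 70 + j50, denominator = 16 + j40.
|G(j5)| = |70 + j50| / |16 + j40| = 86.023 / 43.081 ≈ 1.997.
In decibels: 20·log₁₀(1.997) ≈ 6.01 dB.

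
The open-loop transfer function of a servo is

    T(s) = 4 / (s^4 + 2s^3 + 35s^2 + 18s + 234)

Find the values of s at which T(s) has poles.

The poles are the roots of the denominator s^4 + 2s^3 + 35s^2 + 18s + 234 = 0.
No real roots exist; factor into two real quadratics: (s^2 + 9)(s^2 + 2s + 26) = 0.
Each quadratic gives a conjugate pair via the quadratic formula.

s = ±3j, -1 ± 5j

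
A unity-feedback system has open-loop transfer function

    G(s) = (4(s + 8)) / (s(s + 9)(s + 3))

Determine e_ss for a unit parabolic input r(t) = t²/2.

e_ss = ∞

G(s) has one pole at the origin.
This is a Type 1 system; Ka = lim_{s→0} s^2·G(s) = 0, so the steady-state error for a parabola input is infinite.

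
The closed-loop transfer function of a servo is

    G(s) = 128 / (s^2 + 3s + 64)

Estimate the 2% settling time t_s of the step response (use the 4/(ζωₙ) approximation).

Comparing s^2 + 3s + 64 to s^2 + 2ζωₙs + ωₙ²: ωₙ = 8 rad/s and ζ = 3/(2·8) = 0.1875.
ζωₙ = 3/2 = 1.5, so t_s ≈ 4/(ζωₙ) = 4/1.5 ≈ 2.667 s.

t_s ≈ 2.667 s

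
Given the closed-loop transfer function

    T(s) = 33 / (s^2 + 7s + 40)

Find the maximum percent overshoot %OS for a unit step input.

%OS ≈ 12.4%

Comparing s^2 + 7s + 40 to s^2 + 2ζωₙs + ωₙ²: ωₙ = √40 ≈ 6.325 rad/s and ζ = 7/(2·√40) ≈ 0.5534.
%OS = 100·exp(−πζ/√(1−ζ²)) = 100·exp(−π·0.5534/√(1−0.5534²)) ≈ 12.4%.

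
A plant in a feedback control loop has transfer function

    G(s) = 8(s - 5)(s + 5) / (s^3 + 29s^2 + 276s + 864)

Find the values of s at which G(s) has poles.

The poles are the roots of the denominator s^3 + 29s^2 + 276s + 864 = 0.
Trying s = -9: the polynomial evaluates to 0, so (s + 9) is a factor.
Dividing out leaves s^2 + 20s + 96 = 0.
Factoring the quadratic: (s + 8)(s + 12) = 0.

s = -9, -8, -12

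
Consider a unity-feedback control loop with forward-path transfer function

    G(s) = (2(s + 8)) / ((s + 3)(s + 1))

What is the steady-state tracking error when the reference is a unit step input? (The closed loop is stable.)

e_ss = 0.1579

G(s) has no poles at the origin.
This is a Type 0 system. Kp = lim_{s→0} G(s) = 16/3.
e_ss = 1/(1 + Kp) = 1/(1 + 16/3) = 3/19 ≈ 0.1579.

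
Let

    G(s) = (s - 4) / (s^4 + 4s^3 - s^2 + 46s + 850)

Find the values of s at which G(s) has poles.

The poles are the roots of the denominator s^4 + 4s^3 - s^2 + 46s + 850 = 0.
No real roots exist; factor into two real quadratics: (s^2 - 6s + 25)(s^2 + 10s + 34) = 0.
Each quadratic gives a conjugate pair via the quadratic formula.

s = 3 + 4j, 3 - 4j, -5 + 3j, -5 - 3j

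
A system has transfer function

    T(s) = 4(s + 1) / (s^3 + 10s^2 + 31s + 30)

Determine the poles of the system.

The poles are the roots of the denominator s^3 + 10s^2 + 31s + 30 = 0.
Trying s = -3: the polynomial evaluates to 0, so (s + 3) is a factor.
Dividing out leaves s^2 + 7s + 10 = 0.
Factoring the quadratic: (s + 2)(s + 5) = 0.

s = -3, -2, -5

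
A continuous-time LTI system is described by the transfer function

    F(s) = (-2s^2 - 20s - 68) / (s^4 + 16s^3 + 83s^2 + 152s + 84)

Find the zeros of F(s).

s = -5 ± 3j

Set the numerator to zero: -2s^2 - 20s - 68 = 0, i.e. -2·(s^2 + 10s + 34) = 0.
Factoring: (s^2 + 10s + 34) = 0.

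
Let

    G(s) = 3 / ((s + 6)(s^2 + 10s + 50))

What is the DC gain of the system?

G(0) = 1/100 ≈ 0.01000

At s = 0 each factor (s + a) contributes a and each (s^2 + bs + c) contributes c.
G(0) = 3·1 / ((6) · (50)) = 3/300 = 1/100.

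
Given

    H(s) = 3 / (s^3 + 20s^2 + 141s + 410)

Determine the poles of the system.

The poles are the roots of the denominator s^3 + 20s^2 + 141s + 410 = 0.
Trying s = -10: the polynomial evaluates to 0, so (s + 10) is a factor.
Dividing out leaves s^2 + 10s + 41 = 0.
The quadratic formula then gives s = -5 ± 4j.

s = -5 ± 4j, -10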